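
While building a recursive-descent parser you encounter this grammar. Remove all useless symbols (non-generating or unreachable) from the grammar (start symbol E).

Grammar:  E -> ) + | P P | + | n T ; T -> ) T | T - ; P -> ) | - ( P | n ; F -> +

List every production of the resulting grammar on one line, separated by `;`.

Generating nonterminals: {E, F, P}.
Reachable from E after that: {E, P}.
Removed useless symbols: {F, T} and every production mentioning them.

E -> ) + | P P | +; P -> ) | - ( P | n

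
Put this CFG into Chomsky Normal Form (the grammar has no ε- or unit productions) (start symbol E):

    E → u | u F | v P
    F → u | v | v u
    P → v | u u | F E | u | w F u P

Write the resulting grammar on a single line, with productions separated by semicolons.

Introduce a nonterminal for each terminal appearing in a rule of length ≥ 2: X1 → u, X2 → v, X3 → w.
Binarize each right-hand side of length ≥ 3 by chaining fresh nonterminals (Y1, Y2, …): affected rules were P → X3 F X1 P.

E → u | X1 F | X2 P; F → u | v | X2 X1; P → v | X1 X1 | F E | u | X3 Y1; X1 → u; X2 → v; X3 → w; Y1 → F Y2; Y2 → X1 P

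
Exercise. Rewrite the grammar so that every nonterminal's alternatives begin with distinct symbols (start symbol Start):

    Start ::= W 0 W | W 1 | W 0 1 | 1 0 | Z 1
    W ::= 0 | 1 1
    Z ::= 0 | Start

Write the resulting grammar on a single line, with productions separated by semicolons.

Start ::= 1 0 | Z 1 | W Start1; W ::= 0 | 1 1; Z ::= 0 | Start; Start1 ::= 1 | 0 Start11; Start11 ::= W | 1

Start has alternatives sharing prefix 'W': factor to Start → W Start1 with Start1 → 0 W | 1 | 0 1.
Start1 has alternatives sharing prefix '0': factor to Start1 → 0 Start11 with Start11 → W | 1.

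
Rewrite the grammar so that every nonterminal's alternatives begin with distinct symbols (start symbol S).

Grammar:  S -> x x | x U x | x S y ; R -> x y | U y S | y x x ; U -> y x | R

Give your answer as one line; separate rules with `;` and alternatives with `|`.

S has alternatives sharing prefix 'x': factor to S → x S' with S' → x | U x | S y.

S -> x S'; R -> x y | U y S | y x x; U -> y x | R; S' -> x | U x | S y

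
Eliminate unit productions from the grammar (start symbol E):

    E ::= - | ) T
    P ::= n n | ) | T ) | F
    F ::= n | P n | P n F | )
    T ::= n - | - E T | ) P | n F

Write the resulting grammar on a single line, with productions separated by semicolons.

E ::= - | ) T; P ::= n | P n | P n F | ) | n n | T ); F ::= n | P n | P n F | ); T ::= n - | - E T | ) P | n F

Unit pairs: P ⇒* {F}.
For each unit pair (A, B), copy every non-unit production of B to A, then drop all unit productions.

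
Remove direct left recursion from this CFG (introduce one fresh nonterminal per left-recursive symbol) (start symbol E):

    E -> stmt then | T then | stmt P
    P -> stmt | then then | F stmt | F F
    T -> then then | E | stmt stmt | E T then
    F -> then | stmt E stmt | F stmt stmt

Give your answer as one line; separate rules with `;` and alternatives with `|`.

F is directly left-recursive.
For F: α = {stmt stmt}, β = {then, stmt E stmt}. Rewrite as F → β F' and F' → α F' | ε.

E -> stmt then | T then | stmt P; P -> stmt | then then | F stmt | F F; T -> then then | E | stmt stmt | E T then; F -> then F' | stmt E stmt F'; F' -> stmt stmt F' | ε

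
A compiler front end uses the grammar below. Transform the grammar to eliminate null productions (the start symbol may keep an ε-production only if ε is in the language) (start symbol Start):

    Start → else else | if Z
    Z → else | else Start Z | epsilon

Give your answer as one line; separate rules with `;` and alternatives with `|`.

Start → else else | if Z | if; Z → else | else Start Z | else Start

Nullable set = {Z}.
ε ∉ L(G), so no ε-production is kept.
For each production, add variants omitting each subset of nullable occurrences: Start → if Z gives if Z | if. Z → else Start Z gives else Start Z | else Start.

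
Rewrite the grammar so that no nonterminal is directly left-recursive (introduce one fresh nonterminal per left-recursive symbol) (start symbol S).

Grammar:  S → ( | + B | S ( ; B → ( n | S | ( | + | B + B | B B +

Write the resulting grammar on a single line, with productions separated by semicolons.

S → ( S' | + B S'; B → ( n B' | S B' | ( B' | + B'; S' → ( S' | ε; B' → + B B' | B + B' | ε

S, B are directly left-recursive.
For S: α = {(}, β = {(, + B}. Rewrite as S → β S' and S' → α S' | ε.
For B: α = {+ B, B +}, β = {( n, S, (, +}. Rewrite as B → β B' and B' → α B' | ε.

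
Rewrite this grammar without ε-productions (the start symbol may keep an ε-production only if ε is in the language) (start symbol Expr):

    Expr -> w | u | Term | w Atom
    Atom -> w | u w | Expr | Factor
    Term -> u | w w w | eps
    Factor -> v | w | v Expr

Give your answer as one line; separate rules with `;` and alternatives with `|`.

Nullable set = {Atom, Expr, Term}.
ε ∈ L(G) since Expr is nullable, so keep Expr → ε.

Expr -> w | u | Term | w Atom | ε; Atom -> w | u w | Expr | Factor; Term -> u | w w w; Factor -> v | w | v Expr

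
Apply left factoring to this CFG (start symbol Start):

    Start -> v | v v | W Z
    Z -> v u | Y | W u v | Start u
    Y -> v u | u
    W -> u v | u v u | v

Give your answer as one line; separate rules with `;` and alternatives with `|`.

Start -> W Z | v Start1; Z -> v u | Y | W u v | Start u; Y -> v u | u; W -> v | u v W1; Start1 -> ε | v; W1 -> ε | u

Start has alternatives sharing prefix 'v': factor to Start → v Start1 with Start1 → ε | v.
W has alternatives sharing prefix 'u v': factor to W → u v W1 with W1 → ε | u.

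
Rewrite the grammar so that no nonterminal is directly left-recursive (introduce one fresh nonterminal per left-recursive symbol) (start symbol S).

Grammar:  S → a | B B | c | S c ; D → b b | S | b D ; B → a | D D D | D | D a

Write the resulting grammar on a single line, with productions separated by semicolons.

S → a S' | B B S' | c S'; D → b b | S | b D; B → a | D D D | D | D a; S' → c S' | epsilon

Directly left-recursive nonterminal: S.
For S: α = {c}, β = {a, B B, c}. Rewrite as S → β S' and S' → α S' | ε.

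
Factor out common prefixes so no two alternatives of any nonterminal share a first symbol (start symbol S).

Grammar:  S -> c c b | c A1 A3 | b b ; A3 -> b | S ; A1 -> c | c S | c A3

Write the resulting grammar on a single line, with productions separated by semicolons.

S -> b b | c S'; A3 -> b | S; A1 -> c A1'; S' -> c b | A1 A3; A1' -> ε | S | A3

S has alternatives sharing prefix 'c': factor to S → c S' with S' → c b | A1 A3.
A1 has alternatives sharing prefix 'c': factor to A1 → c A1' with A1' → ε | S | A3.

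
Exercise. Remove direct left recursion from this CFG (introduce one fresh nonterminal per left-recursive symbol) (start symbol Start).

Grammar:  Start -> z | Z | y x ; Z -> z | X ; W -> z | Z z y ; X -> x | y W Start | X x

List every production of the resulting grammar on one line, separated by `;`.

Start -> z | Z | y x; Z -> z | X; W -> z | Z z y; X -> x X1 | y W Start X1; X1 -> x X1 | ε

X is directly left-recursive.
For X: α = {x}, β = {x, y W Start}. Rewrite as X → β X1 and X1 → α X1 | ε.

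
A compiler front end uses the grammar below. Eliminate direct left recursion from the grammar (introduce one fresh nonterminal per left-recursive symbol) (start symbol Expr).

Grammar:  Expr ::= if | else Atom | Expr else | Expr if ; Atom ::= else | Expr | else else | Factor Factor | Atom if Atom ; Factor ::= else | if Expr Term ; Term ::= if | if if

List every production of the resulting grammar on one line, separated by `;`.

Expr, Atom are directly left-recursive.
For Expr: α = {else, if}, β = {if, else Atom}. Rewrite as Expr → β Expr1 and Expr1 → α Expr1 | ε.
For Atom: α = {if Atom}, β = {else, Expr, else else, Factor Factor}. Rewrite as Atom → β Atom1 and Atom1 → α Atom1 | ε.

Expr ::= if Expr1 | else Atom Expr1; Atom ::= else Atom1 | Expr Atom1 | else else Atom1 | Factor Factor Atom1; Factor ::= else | if Expr Term; Term ::= if | if if; Expr1 ::= else Expr1 | if Expr1 | ε; Atom1 ::= if Atom Atom1 | ε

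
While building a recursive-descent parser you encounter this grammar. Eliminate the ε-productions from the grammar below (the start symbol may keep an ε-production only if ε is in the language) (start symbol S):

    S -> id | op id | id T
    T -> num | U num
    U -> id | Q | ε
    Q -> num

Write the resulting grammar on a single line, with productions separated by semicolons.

The nullable symbols are {U}.
ε ∉ L(G), so no ε-production is kept.

S -> id | op id | id T; T -> num | U num; U -> id | Q; Q -> num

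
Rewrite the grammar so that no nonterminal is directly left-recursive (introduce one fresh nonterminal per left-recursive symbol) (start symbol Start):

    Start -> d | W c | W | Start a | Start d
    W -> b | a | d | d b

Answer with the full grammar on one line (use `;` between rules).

Left recursion appears on Start.
For Start: α = {a, d}, β = {d, W c, W}. Rewrite as Start → β Start1 and Start1 → α Start1 | ε.

Start -> d Start1 | W c Start1 | W Start1; W -> b | a | d | d b; Start1 -> a Start1 | d Start1 | ε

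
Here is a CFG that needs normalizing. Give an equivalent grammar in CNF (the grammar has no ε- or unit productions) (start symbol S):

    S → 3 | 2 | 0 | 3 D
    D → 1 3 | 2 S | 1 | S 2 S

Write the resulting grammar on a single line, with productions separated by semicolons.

Introduce a nonterminal for each terminal appearing in a rule of length ≥ 2: X1 → 3, X2 → 1, X3 → 2.
Binarize each right-hand side of length ≥ 3 by chaining fresh nonterminals (Y1, Y2, …): affected rules were D → S X3 S.

S → 3 | 2 | 0 | X1 D; D → X2 X1 | X3 S | 1 | S Y1; X1 → 3; X2 → 1; X3 → 2; Y1 → X3 S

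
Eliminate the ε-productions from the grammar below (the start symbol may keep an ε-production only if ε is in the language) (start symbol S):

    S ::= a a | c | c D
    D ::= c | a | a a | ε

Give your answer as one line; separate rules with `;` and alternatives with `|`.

The nullable symbols are {D}.
ε ∉ L(G), so no ε-production is kept.

S ::= a a | c | c D; D ::= c | a | a a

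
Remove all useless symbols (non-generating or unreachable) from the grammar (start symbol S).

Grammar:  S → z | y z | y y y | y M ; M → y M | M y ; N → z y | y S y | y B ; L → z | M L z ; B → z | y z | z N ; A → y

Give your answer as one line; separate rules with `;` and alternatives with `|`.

S → z | y z | y y y

Generating nonterminals: {A, B, L, N, S}.
Reachable from S after that: {S}.
Removed useless symbols: {A, B, L, M, N} and every production mentioning them.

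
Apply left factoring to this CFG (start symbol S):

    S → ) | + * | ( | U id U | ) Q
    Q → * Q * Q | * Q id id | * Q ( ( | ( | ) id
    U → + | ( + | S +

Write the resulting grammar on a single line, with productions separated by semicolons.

S → + * | ( | U id U | ) S'; Q → ( | ) id | * Q Q'; U → + | ( + | S +; S' → ε | Q; Q' → * Q | id id | ( (

S has alternatives sharing prefix ')': factor to S → ) S' with S' → ε | Q.
Q has alternatives sharing prefix '* Q': factor to Q → * Q Q' with Q' → * Q | id id | ( (.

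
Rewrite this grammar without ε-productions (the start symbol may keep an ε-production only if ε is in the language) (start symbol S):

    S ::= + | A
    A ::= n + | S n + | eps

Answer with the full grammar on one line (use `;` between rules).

S ::= + | A | eps; A ::= n + | S n +

Nullable nonterminals: {A, S}.
ε ∈ L(G) since S is nullable, so keep S → ε.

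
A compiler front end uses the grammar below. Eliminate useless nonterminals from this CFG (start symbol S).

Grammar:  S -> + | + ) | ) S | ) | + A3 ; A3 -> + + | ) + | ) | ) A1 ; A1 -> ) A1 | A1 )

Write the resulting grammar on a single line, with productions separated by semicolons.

Generating nonterminals: {A3, S}.
Reachable from S after that: {A3, S}.
Removed useless symbols: {A1} and every production mentioning them.

S -> + | + ) | ) S | ) | + A3; A3 -> + + | ) + | )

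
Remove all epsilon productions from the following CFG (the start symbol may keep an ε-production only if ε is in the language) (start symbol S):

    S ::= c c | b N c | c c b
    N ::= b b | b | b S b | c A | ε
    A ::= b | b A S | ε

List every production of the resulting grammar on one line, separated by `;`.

Nullable set = {A, N}.
ε ∉ L(G), so no ε-production is kept.
Add the nullable-subset variants: S → b N c gives b N c | b c. N → c A gives c A | c. A → b A S gives b A S | b S.

S ::= c c | b N c | b c | c c b; N ::= b b | b | b S b | c A | c; A ::= b | b A S | b S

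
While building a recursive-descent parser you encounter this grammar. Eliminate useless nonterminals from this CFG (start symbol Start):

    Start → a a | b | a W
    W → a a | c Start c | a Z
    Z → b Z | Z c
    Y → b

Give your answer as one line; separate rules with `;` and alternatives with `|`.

Start → a a | b | a W; W → a a | c Start c

Generating nonterminals: {Start, W, Y}.
Reachable from Start after that: {Start, W}.
Removed useless symbols: {Y, Z} and every production mentioning them.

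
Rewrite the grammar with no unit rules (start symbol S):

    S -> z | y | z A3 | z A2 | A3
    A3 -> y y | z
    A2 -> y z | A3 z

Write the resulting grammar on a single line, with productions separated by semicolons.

S -> z | y | z A3 | z A2 | y y; A3 -> y y | z; A2 -> y z | A3 z

Unit pairs: S ⇒* {A3}.
For every A with A ⇒* B via unit rules, add B's non-unit alternatives to A; then delete every rule of the form X → Y.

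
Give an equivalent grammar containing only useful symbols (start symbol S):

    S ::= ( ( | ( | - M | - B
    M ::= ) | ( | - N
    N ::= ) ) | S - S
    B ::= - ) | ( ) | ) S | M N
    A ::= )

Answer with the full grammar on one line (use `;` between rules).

S ::= ( ( | ( | - M | - B; M ::= ) | ( | - N; N ::= ) ) | S - S; B ::= - ) | ( ) | ) S | M N

Generating nonterminals: {A, B, M, N, S}.
Reachable from S after that: {B, M, N, S}.
Removed useless symbols: {A} and every production mentioning them.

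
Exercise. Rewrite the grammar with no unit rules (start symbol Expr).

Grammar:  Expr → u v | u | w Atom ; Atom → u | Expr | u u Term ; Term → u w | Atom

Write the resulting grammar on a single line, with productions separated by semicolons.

Expr → u v | u | w Atom; Atom → u | u u Term | u v | w Atom; Term → u w | u | u u Term | u v | w Atom

Unit pairs: Atom ⇒* {Expr}; Term ⇒* {Atom, Expr}.
For every A with A ⇒* B via unit rules, add B's non-unit alternatives to A; then delete every rule of the form X → Y.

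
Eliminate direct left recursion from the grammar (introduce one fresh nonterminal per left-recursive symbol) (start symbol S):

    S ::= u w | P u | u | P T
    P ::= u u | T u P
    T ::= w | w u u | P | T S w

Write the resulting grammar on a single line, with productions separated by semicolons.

Directly left-recursive nonterminal: T.
For T: α = {S w}, β = {w, w u u, P}. Rewrite as T → β T' and T' → α T' | ε.

S ::= u w | P u | u | P T; P ::= u u | T u P; T ::= w T' | w u u T' | P T'; T' ::= S w T' | ε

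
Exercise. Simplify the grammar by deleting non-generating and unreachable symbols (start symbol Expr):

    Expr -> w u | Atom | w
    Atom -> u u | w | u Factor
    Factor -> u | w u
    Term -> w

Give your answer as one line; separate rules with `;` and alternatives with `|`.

Generating nonterminals: {Atom, Expr, Factor, Term}.
Reachable from Expr after that: {Atom, Expr, Factor}.
Removed useless symbols: {Term} and every production mentioning them.

Expr -> w u | Atom | w; Atom -> u u | w | u Factor; Factor -> u | w u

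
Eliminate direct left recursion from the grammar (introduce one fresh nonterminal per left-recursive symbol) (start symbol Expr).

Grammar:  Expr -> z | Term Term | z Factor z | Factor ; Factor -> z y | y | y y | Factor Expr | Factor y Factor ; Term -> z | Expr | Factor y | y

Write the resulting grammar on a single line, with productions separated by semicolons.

Expr -> z | Term Term | z Factor z | Factor; Factor -> z y Factor1 | y Factor1 | y y Factor1; Term -> z | Expr | Factor y | y; Factor1 -> Expr Factor1 | y Factor Factor1 | ε

Factor is directly left-recursive.
For Factor: α = {Expr, y Factor}, β = {z y, y, y y}. Rewrite as Factor → β Factor1 and Factor1 → α Factor1 | ε.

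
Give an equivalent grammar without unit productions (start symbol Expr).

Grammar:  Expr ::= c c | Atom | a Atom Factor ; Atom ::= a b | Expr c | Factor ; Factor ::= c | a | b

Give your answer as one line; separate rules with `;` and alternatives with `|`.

Expr ::= a b | Expr c | c | a | b | c c | a Atom Factor; Atom ::= a b | Expr c | c | a | b; Factor ::= c | a | b

Unit pairs: Atom ⇒* {Factor}; Expr ⇒* {Atom, Factor}.
For each unit pair (A, B), copy every non-unit production of B to A, then drop all unit productions.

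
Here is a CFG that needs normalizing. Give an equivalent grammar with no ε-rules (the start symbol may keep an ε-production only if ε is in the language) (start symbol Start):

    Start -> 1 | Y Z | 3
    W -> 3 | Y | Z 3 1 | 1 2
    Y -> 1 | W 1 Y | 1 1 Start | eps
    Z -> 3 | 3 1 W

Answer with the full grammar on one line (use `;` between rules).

Start -> 1 | Y Z | Z | 3; W -> 3 | Y | Z 3 1 | 1 2; Y -> 1 | W 1 Y | W 1 | 1 Y | 1 1 Start; Z -> 3 | 3 1 W | 3 1

Nullable nonterminals: {W, Y}.
ε ∉ L(G), so no ε-production is kept.
Add the nullable-subset variants: Start → Y Z gives Y Z | Z. Y → W 1 Y gives W 1 Y | W 1 | 1 Y. Z → 3 1 W gives 3 1 W | 3 1.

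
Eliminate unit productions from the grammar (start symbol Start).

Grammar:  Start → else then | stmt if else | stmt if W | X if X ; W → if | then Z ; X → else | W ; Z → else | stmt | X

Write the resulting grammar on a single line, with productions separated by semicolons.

Unit pairs: X ⇒* {W}; Z ⇒* {W, X}.
Replace each nonterminal's rules with the union of the non-unit rules of every nonterminal it unit-derives.

Start → else then | stmt if else | stmt if W | X if X; W → if | then Z; X → else | if | then Z; Z → else | stmt | if | then Z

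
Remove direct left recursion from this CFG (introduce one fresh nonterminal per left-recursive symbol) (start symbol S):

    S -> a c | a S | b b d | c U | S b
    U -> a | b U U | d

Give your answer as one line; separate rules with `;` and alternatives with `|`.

S is directly left-recursive.
For S: α = {b}, β = {a c, a S, b b d, c U}. Rewrite as S → β S' and S' → α S' | ε.

S -> a c S' | a S S' | b b d S' | c U S'; U -> a | b U U | d; S' -> b S' | ε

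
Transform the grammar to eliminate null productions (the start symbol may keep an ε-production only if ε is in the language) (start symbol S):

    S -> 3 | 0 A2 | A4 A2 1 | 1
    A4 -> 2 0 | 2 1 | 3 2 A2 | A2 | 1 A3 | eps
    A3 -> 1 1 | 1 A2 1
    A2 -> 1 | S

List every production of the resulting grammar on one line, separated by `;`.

S -> 3 | 0 A2 | A4 A2 1 | A2 1 | 1; A4 -> 2 0 | 2 1 | 3 2 A2 | A2 | 1 A3; A3 -> 1 1 | 1 A2 1; A2 -> 1 | S

Nullable set = {A4}.
ε ∉ L(G), so no ε-production is kept.
For each production, add variants omitting each subset of nullable occurrences: S → A4 A2 1 gives A4 A2 1 | A2 1.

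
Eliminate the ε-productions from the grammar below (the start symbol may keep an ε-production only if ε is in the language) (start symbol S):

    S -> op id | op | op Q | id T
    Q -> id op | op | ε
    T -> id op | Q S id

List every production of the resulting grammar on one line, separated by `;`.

Nullable set = {Q}.
ε ∉ L(G), so no ε-production is kept.
Add the nullable-subset variants: T → Q S id gives Q S id | S id.

S -> op id | op | op Q | id T; Q -> id op | op; T -> id op | Q S id | S id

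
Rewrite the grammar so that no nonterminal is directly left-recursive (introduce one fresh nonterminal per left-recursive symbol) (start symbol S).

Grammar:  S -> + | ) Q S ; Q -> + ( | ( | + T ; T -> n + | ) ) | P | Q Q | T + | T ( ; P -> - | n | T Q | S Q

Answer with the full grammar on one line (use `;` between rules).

T is directly left-recursive.
For T: α = {+, (}, β = {n +, ) ), P, Q Q}. Rewrite as T → β T' and T' → α T' | ε.

S -> + | ) Q S; Q -> + ( | ( | + T; T -> n + T' | ) ) T' | P T' | Q Q T'; P -> - | n | T Q | S Q; T' -> + T' | ( T' | ε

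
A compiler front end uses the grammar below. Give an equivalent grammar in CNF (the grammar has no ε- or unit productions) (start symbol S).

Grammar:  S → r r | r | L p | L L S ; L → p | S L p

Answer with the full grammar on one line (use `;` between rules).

Introduce a nonterminal for each terminal appearing in a rule of length ≥ 2: X1 → r, X2 → p.
Binarize each right-hand side of length ≥ 3 by chaining fresh nonterminals (Y1, Y2, …): affected rules were S → L L S; L → S L X2.

S → X1 X1 | r | L X2 | L Y1; L → p | S Y2; X1 → r; X2 → p; Y1 → L S; Y2 → L X2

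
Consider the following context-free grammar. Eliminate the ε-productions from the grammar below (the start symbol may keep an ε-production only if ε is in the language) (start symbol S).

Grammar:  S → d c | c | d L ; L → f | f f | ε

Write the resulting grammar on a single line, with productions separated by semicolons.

S → d c | c | d L | d; L → f | f f

Nullable nonterminals: {L}.
ε ∉ L(G), so no ε-production is kept.
Add the nullable-subset variants: S → d L gives d L | d.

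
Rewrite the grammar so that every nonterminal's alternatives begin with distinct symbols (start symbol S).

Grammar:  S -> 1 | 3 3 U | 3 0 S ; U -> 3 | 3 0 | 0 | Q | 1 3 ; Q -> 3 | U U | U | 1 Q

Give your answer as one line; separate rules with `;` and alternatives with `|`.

S -> 1 | 3 S'; U -> 0 | Q | 1 3 | 3 U'; Q -> 3 | 1 Q | U Q'; S' -> 3 U | 0 S; U' -> eps | 0; Q' -> U | eps

S has alternatives sharing prefix '3': factor to S → 3 S' with S' → 3 U | 0 S.
U has alternatives sharing prefix '3': factor to U → 3 U' with U' → ε | 0.
Q has alternatives sharing prefix 'U': factor to Q → U Q' with Q' → U | ε.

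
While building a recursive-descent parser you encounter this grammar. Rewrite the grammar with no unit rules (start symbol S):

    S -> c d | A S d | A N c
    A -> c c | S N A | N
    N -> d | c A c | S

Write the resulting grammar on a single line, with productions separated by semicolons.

Unit pairs: A ⇒* {N, S}; N ⇒* {S}.
For every A with A ⇒* B via unit rules, add B's non-unit alternatives to A; then delete every rule of the form X → Y.

S -> c d | A S d | A N c; A -> c d | A S d | A N c | d | c A c | c c | S N A; N -> c d | A S d | A N c | d | c A c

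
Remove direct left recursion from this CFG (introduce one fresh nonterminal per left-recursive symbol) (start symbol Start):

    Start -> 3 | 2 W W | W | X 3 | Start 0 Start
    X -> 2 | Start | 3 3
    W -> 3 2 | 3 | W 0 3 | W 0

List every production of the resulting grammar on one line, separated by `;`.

Left recursion appears on Start, W.
For Start: α = {0 Start}, β = {3, 2 W W, W, X 3}. Rewrite as Start → β Start1 and Start1 → α Start1 | ε.
For W: α = {0 3, 0}, β = {3 2, 3}. Rewrite as W → β W1 and W1 → α W1 | ε.

Start -> 3 Start1 | 2 W W Start1 | W Start1 | X 3 Start1; X -> 2 | Start | 3 3; W -> 3 2 W1 | 3 W1; Start1 -> 0 Start Start1 | ε; W1 -> 0 3 W1 | 0 W1 | ε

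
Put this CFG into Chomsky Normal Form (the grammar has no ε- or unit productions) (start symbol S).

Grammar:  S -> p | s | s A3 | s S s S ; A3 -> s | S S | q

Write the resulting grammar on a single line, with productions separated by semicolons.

Introduce a nonterminal for each terminal appearing in a rule of length ≥ 2: X1 → s.
Binarize each right-hand side of length ≥ 3 by chaining fresh nonterminals (Y1, Y2, …): affected rules were S → X1 S X1 S.

S -> p | s | X1 A3 | X1 Y1; A3 -> s | S S | q; X1 -> s; Y1 -> S Y2; Y2 -> X1 S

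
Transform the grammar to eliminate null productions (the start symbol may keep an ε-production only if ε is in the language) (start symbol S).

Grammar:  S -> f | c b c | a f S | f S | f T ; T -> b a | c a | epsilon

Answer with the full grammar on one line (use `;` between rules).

Nullable nonterminals: {T}.
ε ∉ L(G), so no ε-production is kept.

S -> f | c b c | a f S | f S | f T; T -> b a | c a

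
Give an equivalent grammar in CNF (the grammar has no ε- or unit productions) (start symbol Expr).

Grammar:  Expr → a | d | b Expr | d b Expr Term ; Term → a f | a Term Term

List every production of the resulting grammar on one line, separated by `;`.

Expr → a | d | X1 Expr | X2 Y1; Term → X3 X4 | X3 Y3; X1 → b; X2 → d; X3 → a; X4 → f; Y1 → X1 Y2; Y2 → Expr Term; Y3 → Term Term

Introduce a nonterminal for each terminal appearing in a rule of length ≥ 2: X1 → b, X2 → d, X3 → a, X4 → f.
Binarize each right-hand side of length ≥ 3 by chaining fresh nonterminals (Y1, Y2, …): affected rules were Expr → X2 X1 Expr Term; Term → X3 Term Term.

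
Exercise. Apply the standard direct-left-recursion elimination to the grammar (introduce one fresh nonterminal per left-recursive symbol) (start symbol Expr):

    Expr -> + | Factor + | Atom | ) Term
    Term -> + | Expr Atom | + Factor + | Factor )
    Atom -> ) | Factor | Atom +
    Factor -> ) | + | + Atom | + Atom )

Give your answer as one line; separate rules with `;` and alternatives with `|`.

Expr -> + | Factor + | Atom | ) Term; Term -> + | Expr Atom | + Factor + | Factor ); Atom -> ) Atom1 | Factor Atom1; Factor -> ) | + | + Atom | + Atom ); Atom1 -> + Atom1 | ε

Directly left-recursive nonterminal: Atom.
For Atom: α = {+}, β = {), Factor}. Rewrite as Atom → β Atom1 and Atom1 → α Atom1 | ε.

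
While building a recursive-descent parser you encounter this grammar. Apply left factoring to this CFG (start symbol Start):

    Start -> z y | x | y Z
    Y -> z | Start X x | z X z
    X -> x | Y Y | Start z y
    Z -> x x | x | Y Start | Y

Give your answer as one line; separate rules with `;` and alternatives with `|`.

Start -> z y | x | y Z; Y -> Start X x | z Y1; X -> x | Y Y | Start z y; Z -> x Z1 | Y Z2; Y1 -> epsilon | X z; Z1 -> x | epsilon; Z2 -> Start | epsilon

Y has alternatives sharing prefix 'z': factor to Y → z Y1 with Y1 → ε | X z.
Z has alternatives sharing prefix 'x': factor to Z → x Z1 with Z1 → x | ε.
Z has alternatives sharing prefix 'Y': factor to Z → Y Z2 with Z2 → Start | ε.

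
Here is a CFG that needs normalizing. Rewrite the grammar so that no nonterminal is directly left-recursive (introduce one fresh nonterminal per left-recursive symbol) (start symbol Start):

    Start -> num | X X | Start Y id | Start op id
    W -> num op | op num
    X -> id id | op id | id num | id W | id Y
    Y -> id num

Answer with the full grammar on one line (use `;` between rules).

Start -> num Start1 | X X Start1; W -> num op | op num; X -> id id | op id | id num | id W | id Y; Y -> id num; Start1 -> Y id Start1 | op id Start1 | ε

Start is directly left-recursive.
For Start: α = {Y id, op id}, β = {num, X X}. Rewrite as Start → β Start1 and Start1 → α Start1 | ε.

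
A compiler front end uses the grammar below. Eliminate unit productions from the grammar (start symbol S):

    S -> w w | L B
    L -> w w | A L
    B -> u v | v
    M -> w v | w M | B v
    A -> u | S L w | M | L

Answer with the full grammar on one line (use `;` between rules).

Unit pairs: A ⇒* {L, M}.
For every A with A ⇒* B via unit rules, add B's non-unit alternatives to A; then delete every rule of the form X → Y.

S -> w w | L B; L -> w w | A L; B -> u v | v; M -> w v | w M | B v; A -> w w | A L | u | S L w | w v | w M | B v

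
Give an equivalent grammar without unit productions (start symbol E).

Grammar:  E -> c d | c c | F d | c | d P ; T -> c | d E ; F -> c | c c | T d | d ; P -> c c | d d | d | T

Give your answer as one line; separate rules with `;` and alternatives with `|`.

E -> c d | c c | F d | c | d P; T -> c | d E; F -> c | c c | T d | d; P -> c c | d d | d | c | d E

Unit pairs: P ⇒* {T}.
Replace each nonterminal's rules with the union of the non-unit rules of every nonterminal it unit-derives.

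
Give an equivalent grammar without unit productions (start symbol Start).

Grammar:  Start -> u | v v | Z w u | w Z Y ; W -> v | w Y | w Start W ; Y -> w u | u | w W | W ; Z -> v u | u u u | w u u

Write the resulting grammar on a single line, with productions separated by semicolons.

Start -> u | v v | Z w u | w Z Y; W -> v | w Y | w Start W; Y -> v | w Y | w Start W | w u | u | w W; Z -> v u | u u u | w u u

Unit pairs: Y ⇒* {W}.
For each unit pair (A, B), copy every non-unit production of B to A, then drop all unit productions.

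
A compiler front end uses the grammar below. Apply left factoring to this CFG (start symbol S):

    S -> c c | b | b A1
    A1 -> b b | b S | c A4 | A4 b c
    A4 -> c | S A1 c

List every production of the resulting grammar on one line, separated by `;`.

S has alternatives sharing prefix 'b': factor to S → b S' with S' → ε | A1.
A1 has alternatives sharing prefix 'b': factor to A1 → b A1' with A1' → b | S.

S -> c c | b S'; A1 -> c A4 | A4 b c | b A1'; A4 -> c | S A1 c; S' -> ε | A1; A1' -> b | S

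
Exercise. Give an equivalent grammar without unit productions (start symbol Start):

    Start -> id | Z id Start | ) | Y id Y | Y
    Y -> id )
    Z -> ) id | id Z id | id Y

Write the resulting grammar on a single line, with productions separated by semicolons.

Start -> id | Z id Start | ) | Y id Y | id ); Y -> id ); Z -> ) id | id Z id | id Y

Unit pairs: Start ⇒* {Y}.
For each unit pair (A, B), copy every non-unit production of B to A, then drop all unit productions.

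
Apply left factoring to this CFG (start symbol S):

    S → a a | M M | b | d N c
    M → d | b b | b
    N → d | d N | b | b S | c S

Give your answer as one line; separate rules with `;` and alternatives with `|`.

S → a a | M M | b | d N c; M → d | b M'; N → c S | d N' | b N''; M' → b | eps; N' → eps | N; N'' → eps | S

M has alternatives sharing prefix 'b': factor to M → b M' with M' → b | ε.
N has alternatives sharing prefix 'd': factor to N → d N' with N' → ε | N.
N has alternatives sharing prefix 'b': factor to N → b N'' with N'' → ε | S.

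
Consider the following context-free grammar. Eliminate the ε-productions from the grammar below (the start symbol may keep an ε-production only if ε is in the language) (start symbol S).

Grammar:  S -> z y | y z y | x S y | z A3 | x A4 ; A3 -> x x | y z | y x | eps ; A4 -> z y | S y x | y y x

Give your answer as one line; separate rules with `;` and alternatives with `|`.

S -> z y | y z y | x S y | z A3 | z | x A4; A3 -> x x | y z | y x; A4 -> z y | S y x | y y x

Nullable nonterminals: {A3}.
ε ∉ L(G), so no ε-production is kept.
Expand every rule over subsets of its nullable positions: S → z A3 gives z A3 | z.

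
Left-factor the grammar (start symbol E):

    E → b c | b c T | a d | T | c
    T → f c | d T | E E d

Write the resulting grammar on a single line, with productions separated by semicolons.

E → a d | T | c | b c E'; T → f c | d T | E E d; E' → ε | T

E has alternatives sharing prefix 'b c': factor to E → b c E' with E' → ε | T.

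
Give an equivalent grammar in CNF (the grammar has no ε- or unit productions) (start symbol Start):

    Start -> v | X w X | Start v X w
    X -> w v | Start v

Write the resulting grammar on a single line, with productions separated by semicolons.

Start -> v | X Y1 | Start Y2; X -> X1 X2 | Start X2; X1 -> w; X2 -> v; Y1 -> X1 X; Y2 -> X2 Y3; Y3 -> X X1

Introduce a nonterminal for each terminal appearing in a rule of length ≥ 2: X1 → w, X2 → v.
Binarize each right-hand side of length ≥ 3 by chaining fresh nonterminals (Y1, Y2, …): affected rules were Start → X X1 X; Start → Start X2 X X1.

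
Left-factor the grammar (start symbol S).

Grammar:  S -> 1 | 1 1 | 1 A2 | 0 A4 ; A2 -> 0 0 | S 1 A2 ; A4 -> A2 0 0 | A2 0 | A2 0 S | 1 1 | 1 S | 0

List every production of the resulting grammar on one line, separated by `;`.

S -> 0 A4 | 1 S'; A2 -> 0 0 | S 1 A2; A4 -> 0 | A2 0 A4' | 1 A4''; S' -> ε | 1 | A2; A4' -> 0 | ε | S; A4'' -> 1 | S

S has alternatives sharing prefix '1': factor to S → 1 S' with S' → ε | 1 | A2.
A4 has alternatives sharing prefix 'A2 0': factor to A4 → A2 0 A4' with A4' → 0 | ε | S.
A4 has alternatives sharing prefix '1': factor to A4 → 1 A4'' with A4'' → 1 | S.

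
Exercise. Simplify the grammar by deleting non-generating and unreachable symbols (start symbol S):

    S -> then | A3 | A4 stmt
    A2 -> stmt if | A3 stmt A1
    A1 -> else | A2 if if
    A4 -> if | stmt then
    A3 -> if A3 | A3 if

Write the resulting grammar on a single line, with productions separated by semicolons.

S -> then | A4 stmt; A4 -> if | stmt then

Generating nonterminals: {A1, A2, A4, S}.
Reachable from S after that: {A4, S}.
Removed useless symbols: {A1, A2, A3} and every production mentioning them.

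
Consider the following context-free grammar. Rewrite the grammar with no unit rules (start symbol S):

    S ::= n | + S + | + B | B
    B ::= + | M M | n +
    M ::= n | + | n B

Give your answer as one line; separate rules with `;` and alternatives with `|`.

S ::= + | M M | n + | n | + S + | + B; B ::= + | M M | n +; M ::= n | + | n B

Unit pairs: S ⇒* {B}.
Replace each nonterminal's rules with the union of the non-unit rules of every nonterminal it unit-derives.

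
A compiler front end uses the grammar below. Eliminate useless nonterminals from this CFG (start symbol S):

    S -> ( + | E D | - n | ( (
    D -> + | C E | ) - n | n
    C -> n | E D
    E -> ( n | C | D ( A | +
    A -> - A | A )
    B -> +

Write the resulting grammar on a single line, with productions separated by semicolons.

Generating nonterminals: {B, C, D, E, S}.
Reachable from S after that: {C, D, E, S}.
Removed useless symbols: {A, B} and every production mentioning them.

S -> ( + | E D | - n | ( (; D -> + | C E | ) - n | n; C -> n | E D; E -> ( n | C | +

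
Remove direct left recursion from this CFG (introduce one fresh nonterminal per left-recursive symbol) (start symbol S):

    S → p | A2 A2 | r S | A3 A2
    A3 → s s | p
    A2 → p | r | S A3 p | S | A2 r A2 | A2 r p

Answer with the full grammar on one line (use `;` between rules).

Left recursion appears on A2.
For A2: α = {r A2, r p}, β = {p, r, S A3 p, S}. Rewrite as A2 → β A2' and A2' → α A2' | ε.

S → p | A2 A2 | r S | A3 A2; A3 → s s | p; A2 → p A2' | r A2' | S A3 p A2' | S A2'; A2' → r A2 A2' | r p A2' | ε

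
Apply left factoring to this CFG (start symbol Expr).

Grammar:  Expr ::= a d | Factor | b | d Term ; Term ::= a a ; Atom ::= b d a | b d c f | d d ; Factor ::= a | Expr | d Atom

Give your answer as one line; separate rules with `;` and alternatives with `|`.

Expr ::= a d | Factor | b | d Term; Term ::= a a; Atom ::= d d | b d Atom1; Factor ::= a | Expr | d Atom; Atom1 ::= a | c f

Atom has alternatives sharing prefix 'b d': factor to Atom → b d Atom1 with Atom1 → a | c f.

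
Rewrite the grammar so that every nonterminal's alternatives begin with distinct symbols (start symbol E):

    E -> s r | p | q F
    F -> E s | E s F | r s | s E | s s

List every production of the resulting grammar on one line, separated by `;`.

E -> s r | p | q F; F -> r s | E s F' | s F''; F' -> ε | F; F'' -> E | s

F has alternatives sharing prefix 'E s': factor to F → E s F' with F' → ε | F.
F has alternatives sharing prefix 's': factor to F → s F'' with F'' → E | s.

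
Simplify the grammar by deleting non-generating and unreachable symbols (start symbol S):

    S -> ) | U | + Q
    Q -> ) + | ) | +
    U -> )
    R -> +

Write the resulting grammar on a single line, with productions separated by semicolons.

S -> ) | U | + Q; Q -> ) + | ) | +; U -> )

Generating nonterminals: {Q, R, S, U}.
Reachable from S after that: {Q, S, U}.
Removed useless symbols: {R} and every production mentioning them.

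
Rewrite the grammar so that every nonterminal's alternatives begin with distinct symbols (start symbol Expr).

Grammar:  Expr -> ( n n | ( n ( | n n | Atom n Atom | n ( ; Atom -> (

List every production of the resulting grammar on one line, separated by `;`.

Expr -> Atom n Atom | ( n Expr1 | n Expr2; Atom -> (; Expr1 -> n | (; Expr2 -> n | (

Expr has alternatives sharing prefix '( n': factor to Expr → ( n Expr1 with Expr1 → n | (.
Expr has alternatives sharing prefix 'n': factor to Expr → n Expr2 with Expr2 → n | (.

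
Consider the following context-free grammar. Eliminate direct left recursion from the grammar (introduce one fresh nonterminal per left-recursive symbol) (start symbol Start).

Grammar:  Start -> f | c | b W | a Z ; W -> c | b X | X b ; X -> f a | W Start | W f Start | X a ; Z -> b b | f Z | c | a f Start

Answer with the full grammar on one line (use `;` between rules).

Start -> f | c | b W | a Z; W -> c | b X | X b; X -> f a X1 | W Start X1 | W f Start X1; Z -> b b | f Z | c | a f Start; X1 -> a X1 | eps

X is directly left-recursive.
For X: α = {a}, β = {f a, W Start, W f Start}. Rewrite as X → β X1 and X1 → α X1 | ε.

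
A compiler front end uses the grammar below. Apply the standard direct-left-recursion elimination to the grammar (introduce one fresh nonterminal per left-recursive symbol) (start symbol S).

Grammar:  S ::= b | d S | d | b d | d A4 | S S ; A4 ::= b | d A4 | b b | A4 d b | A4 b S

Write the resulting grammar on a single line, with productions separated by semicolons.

Left recursion appears on S, A4.
For S: α = {S}, β = {b, d S, d, b d, d A4}. Rewrite as S → β S' and S' → α S' | ε.
For A4: α = {d b, b S}, β = {b, d A4, b b}. Rewrite as A4 → β A4' and A4' → α A4' | ε.

S ::= b S' | d S S' | d S' | b d S' | d A4 S'; A4 ::= b A4' | d A4 A4' | b b A4'; S' ::= S S' | ε; A4' ::= d b A4' | b S A4' | ε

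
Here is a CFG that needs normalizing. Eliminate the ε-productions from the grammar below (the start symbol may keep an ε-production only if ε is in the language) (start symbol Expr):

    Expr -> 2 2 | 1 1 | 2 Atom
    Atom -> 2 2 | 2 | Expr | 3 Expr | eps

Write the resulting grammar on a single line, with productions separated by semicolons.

Nullable nonterminals: {Atom}.
ε ∉ L(G), so no ε-production is kept.
Expand every rule over subsets of its nullable positions: Expr → 2 Atom gives 2 Atom | 2.

Expr -> 2 2 | 1 1 | 2 Atom | 2; Atom -> 2 2 | 2 | Expr | 3 Expr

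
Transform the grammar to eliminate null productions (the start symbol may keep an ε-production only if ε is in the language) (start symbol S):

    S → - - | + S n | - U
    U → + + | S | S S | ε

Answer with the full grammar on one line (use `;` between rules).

The nullable symbols are {U}.
ε ∉ L(G), so no ε-production is kept.
Add the nullable-subset variants: S → - U gives - U | -.

S → - - | + S n | - U | -; U → + + | S | S S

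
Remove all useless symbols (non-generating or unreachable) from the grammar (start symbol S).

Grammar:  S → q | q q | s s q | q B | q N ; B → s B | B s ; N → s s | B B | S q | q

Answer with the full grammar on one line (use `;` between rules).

Generating nonterminals: {N, S}.
Reachable from S after that: {N, S}.
Removed useless symbols: {B} and every production mentioning them.

S → q | q q | s s q | q N; N → s s | S q | q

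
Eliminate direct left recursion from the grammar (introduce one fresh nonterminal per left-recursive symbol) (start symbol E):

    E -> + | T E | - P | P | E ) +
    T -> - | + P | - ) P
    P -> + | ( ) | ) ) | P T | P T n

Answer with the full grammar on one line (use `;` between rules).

E -> + E' | T E E' | - P E' | P E'; T -> - | + P | - ) P; P -> + P' | ( ) P' | ) ) P'; E' -> ) + E' | ε; P' -> T P' | T n P' | ε

Left recursion appears on E, P.
For E: α = {) +}, β = {+, T E, - P, P}. Rewrite as E → β E' and E' → α E' | ε.
For P: α = {T, T n}, β = {+, ( ), ) )}. Rewrite as P → β P' and P' → α P' | ε.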